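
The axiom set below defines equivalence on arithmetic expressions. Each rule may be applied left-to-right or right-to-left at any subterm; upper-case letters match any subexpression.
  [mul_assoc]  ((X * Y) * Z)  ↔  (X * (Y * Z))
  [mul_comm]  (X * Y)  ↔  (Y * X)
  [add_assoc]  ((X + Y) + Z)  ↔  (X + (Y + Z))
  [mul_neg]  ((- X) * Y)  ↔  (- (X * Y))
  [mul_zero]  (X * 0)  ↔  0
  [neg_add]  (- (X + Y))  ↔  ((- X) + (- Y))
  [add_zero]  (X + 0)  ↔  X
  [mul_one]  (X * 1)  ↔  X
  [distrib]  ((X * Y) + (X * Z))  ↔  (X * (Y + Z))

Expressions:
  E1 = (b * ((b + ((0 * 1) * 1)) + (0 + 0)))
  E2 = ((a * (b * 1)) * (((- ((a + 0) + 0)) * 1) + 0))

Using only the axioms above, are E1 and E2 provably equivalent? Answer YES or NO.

All listed rules preserve value, hence provable equivalence implies equal values everywhere; look for a separating assignment.
a=0, b=1 gives E1 ↦ 1, E2 ↦ 0; values differ ⇒ not provably equivalent.

NO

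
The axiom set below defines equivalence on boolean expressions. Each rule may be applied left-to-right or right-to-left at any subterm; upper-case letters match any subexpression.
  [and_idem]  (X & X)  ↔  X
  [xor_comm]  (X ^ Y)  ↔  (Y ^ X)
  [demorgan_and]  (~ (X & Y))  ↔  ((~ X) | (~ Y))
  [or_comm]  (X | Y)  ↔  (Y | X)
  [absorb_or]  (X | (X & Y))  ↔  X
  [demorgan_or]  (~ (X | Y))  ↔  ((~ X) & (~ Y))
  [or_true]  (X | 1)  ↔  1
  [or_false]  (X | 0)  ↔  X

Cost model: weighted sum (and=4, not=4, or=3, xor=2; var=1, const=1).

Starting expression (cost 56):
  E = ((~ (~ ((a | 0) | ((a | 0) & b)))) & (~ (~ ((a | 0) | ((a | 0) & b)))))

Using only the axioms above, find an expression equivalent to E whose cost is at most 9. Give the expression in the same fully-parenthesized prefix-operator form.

(~ (~ a))   [cost 9]

step 1: and_idem (→) rewrites ((~ (~ ((a | 0) | ((a | 0) & b)))) & (~ (~ ((a | 0) | ((a | 0) & b))))) into (~ (~ ((a | 0) | ((a | 0) & b))))
step 2: absorb_or (→) rewrites ((a | 0) | ((a | 0) & b)) into (a | 0), now (~ (~ (a | 0)))
step 3: or_false (→) rewrites (a | 0) into a, reaching cost 9 (bound 9)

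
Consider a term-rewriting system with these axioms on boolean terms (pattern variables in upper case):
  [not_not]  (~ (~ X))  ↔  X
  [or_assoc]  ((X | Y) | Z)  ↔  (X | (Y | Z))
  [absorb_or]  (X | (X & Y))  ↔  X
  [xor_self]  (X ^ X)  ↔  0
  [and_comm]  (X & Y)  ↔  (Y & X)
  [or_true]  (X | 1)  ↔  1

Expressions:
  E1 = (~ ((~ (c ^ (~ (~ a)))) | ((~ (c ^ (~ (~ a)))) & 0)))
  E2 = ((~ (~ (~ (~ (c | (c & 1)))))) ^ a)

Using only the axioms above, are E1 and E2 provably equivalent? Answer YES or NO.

YES

step 1: absorb_or (→) rewrites ((~ (c ^ (~ (~ a)))) | ((~ (c ^ (~ (~ a)))) & 0)) into (~ (c ^ (~ (~ a)))), now (~ (~ (c ^ (~ (~ a)))))
step 2: not_not (→) rewrites (~ (~ a)) into a, now (~ (~ (c ^ a)))
step 3: not_not (→) rewrites (~ (~ (c ^ a))) into (c ^ a)
step 4: not_not (←) rewrites c into (~ (~ c)), now ((~ (~ c)) ^ a)
step 5: not_not (←) rewrites (~ (~ c)) into (~ (~ (~ (~ c)))), now ((~ (~ (~ (~ c)))) ^ a)
step 6: absorb_or (←) rewrites c into (c | (c & 1)), which is E2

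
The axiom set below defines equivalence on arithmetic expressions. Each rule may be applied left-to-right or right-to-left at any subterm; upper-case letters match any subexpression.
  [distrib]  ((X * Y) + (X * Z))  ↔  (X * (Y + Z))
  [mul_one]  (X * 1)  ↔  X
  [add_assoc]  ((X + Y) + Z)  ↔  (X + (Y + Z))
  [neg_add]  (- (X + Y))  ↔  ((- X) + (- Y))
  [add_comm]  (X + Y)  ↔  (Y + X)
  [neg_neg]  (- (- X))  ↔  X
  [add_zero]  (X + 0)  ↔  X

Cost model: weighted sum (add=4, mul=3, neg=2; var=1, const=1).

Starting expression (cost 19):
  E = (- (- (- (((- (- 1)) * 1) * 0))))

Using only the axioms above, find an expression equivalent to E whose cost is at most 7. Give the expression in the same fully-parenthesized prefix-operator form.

(- (1 * 0))   [cost 7]

step 1: neg_neg (→) rewrites (- (- (- (((- (- 1)) * 1) * 0)))) into (- (((- (- 1)) * 1) * 0))
step 2: mul_one (→) rewrites ((- (- 1)) * 1) into (- (- 1)), now (- ((- (- 1)) * 0))
step 3: neg_neg (→) rewrites (- (- 1)) into 1, reaching cost 7 (bound 7)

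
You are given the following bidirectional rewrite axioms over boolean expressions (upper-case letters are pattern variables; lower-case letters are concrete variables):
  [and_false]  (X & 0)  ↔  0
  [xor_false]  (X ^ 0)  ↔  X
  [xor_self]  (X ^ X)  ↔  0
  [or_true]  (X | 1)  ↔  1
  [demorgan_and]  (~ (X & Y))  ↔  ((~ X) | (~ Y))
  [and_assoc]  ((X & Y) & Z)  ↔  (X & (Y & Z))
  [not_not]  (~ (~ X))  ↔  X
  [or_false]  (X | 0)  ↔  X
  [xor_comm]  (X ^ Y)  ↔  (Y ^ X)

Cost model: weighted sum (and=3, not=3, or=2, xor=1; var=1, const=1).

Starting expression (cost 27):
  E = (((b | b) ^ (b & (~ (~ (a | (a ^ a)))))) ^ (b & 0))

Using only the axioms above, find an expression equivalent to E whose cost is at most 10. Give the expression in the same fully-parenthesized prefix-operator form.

((b | b) ^ (b & a))   [cost 10]

step 1: not_not (→) rewrites (~ (~ (a | (a ^ a)))) into (a | (a ^ a)), now (((b | b) ^ (b & (a | (a ^ a)))) ^ (b & 0))
step 2: and_false (→) rewrites (b & 0) into 0, now (((b | b) ^ (b & (a | (a ^ a)))) ^ 0)
step 3: xor_self (→) rewrites (a ^ a) into 0, now (((b | b) ^ (b & (a | 0))) ^ 0)
step 4: or_false (→) rewrites (a | 0) into a, now (((b | b) ^ (b & a)) ^ 0)
step 5: xor_false (→) rewrites (((b | b) ^ (b & a)) ^ 0) into ((b | b) ^ (b & a)), reaching cost 10 (bound 10)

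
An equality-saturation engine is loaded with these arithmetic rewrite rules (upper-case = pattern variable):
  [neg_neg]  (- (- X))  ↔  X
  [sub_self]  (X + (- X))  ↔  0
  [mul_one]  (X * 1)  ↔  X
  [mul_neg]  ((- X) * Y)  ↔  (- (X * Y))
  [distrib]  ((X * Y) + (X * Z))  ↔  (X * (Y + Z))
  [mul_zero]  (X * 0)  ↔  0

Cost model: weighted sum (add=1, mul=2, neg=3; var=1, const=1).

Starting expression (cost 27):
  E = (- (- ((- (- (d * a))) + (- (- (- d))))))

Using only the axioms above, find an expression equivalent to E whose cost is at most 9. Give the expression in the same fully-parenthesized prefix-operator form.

((d * a) + (- d))   [cost 9]

1. [neg_neg →] (- (- d))  →  d;  E = (- (- ((- (- (d * a))) + (- d))))
2. [neg_neg →] (- (- ((- (- (d * a))) + (- d))))  →  ((- (- (d * a))) + (- d))
3. [neg_neg →] (- (- (d * a)))  →  (d * a);  cost 9 ≤ 9, done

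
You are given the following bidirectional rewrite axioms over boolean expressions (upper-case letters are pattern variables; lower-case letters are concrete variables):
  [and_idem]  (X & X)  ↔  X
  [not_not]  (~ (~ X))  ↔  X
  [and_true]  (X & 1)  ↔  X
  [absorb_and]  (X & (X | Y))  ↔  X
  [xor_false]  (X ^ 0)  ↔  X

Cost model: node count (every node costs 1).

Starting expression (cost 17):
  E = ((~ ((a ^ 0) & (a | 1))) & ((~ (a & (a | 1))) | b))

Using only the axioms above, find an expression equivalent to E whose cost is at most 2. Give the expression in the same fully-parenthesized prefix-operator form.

(1) (a ^ 0)  =[xor_false →]=  a    ⊢ ((~ (a & (a | 1))) & ((~ (a & (a | 1))) | b))
(2) ((~ (a & (a | 1))) & ((~ (a & (a | 1))) | b))  =[absorb_and →]=  (~ (a & (a | 1)))
(3) (a & (a | 1))  =[absorb_and →]=  a    ⊢ cost 2, within 2

(~ a)   [cost 2]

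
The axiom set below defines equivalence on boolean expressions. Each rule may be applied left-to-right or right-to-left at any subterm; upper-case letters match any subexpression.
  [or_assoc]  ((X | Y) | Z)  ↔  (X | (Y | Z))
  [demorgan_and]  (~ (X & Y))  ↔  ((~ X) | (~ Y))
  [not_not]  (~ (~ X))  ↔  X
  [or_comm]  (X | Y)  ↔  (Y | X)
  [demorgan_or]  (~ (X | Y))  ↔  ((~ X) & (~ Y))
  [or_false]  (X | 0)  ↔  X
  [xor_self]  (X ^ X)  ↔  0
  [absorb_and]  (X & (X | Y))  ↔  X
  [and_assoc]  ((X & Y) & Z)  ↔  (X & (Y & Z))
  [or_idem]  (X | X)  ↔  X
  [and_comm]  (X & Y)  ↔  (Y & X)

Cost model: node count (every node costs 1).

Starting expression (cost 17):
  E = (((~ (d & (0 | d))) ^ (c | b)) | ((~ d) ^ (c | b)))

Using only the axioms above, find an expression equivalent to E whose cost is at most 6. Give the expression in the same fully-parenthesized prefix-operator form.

((~ d) ^ (c | b))   [cost 6]

1. [or_comm →] (0 | d)  →  (d | 0);  E = (((~ (d & (d | 0))) ^ (c | b)) | ((~ d) ^ (c | b)))
2. [absorb_and →] (d & (d | 0))  →  d;  E = (((~ d) ^ (c | b)) | ((~ d) ^ (c | b)))
3. [or_idem →] (((~ d) ^ (c | b)) | ((~ d) ^ (c | b)))  →  ((~ d) ^ (c | b));  cost 6 ≤ 6, done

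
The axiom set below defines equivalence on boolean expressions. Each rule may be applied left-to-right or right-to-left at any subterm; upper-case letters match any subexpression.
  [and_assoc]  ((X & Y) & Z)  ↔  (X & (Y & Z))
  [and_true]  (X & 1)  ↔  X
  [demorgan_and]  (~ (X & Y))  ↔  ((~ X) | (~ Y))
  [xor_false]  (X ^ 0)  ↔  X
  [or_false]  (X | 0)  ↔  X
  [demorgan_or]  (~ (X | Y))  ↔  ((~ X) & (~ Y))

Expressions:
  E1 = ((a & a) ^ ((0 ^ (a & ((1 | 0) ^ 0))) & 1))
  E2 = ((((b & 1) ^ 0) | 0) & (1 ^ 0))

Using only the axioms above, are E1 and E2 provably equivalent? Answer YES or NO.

NO

The axioms are sound identities: if E1 ↔* E2 then E1 and E2 evaluate identically under any assignment.
Under a=0, b=1: E1 evaluates to 0, E2 to 1. Distinct ⇒ no rewrite sequence connects them.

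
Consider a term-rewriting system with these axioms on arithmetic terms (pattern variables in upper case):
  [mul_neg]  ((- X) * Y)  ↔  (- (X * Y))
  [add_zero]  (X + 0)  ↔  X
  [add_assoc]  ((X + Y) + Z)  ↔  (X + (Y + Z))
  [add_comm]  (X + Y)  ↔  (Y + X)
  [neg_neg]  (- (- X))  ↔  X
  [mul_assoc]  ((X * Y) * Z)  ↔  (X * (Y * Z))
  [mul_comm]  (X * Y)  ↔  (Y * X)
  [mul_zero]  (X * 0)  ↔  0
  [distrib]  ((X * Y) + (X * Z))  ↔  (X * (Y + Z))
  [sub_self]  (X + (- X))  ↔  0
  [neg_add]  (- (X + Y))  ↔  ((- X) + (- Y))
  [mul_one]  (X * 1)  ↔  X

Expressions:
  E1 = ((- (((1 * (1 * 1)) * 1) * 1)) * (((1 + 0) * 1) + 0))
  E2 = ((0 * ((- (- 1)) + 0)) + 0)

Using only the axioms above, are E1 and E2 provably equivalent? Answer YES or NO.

Every axiom is a valid identity, so a rewrite proof would force E1 and E2 to agree under every assignment.
At the empty assignment (no variables occur): E1 = -1 but E2 = 0; they differ, so no derivation exists.

NO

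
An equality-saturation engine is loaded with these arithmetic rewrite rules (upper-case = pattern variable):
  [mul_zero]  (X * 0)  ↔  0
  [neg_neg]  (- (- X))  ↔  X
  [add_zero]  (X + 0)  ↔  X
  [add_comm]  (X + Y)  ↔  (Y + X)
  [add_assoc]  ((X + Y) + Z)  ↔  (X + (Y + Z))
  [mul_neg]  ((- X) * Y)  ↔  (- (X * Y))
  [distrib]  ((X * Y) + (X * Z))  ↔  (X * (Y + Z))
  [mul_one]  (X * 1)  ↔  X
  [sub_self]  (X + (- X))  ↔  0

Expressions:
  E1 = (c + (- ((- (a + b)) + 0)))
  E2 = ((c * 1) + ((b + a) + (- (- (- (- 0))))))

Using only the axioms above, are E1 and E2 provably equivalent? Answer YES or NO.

YES

(1) ((- (a + b)) + 0)  =[add_zero →]=  (- (a + b))    ⊢ (c + (- (- (a + b))))
(2) (- (- (a + b)))  =[neg_neg →]=  (a + b)    ⊢ (c + (a + b))
(3) (a + b)  =[add_comm →]=  (b + a)    ⊢ (c + (b + a))
(4) (b + a)  =[add_zero ←]=  ((b + a) + 0)    ⊢ (c + ((b + a) + 0))
(5) c  =[mul_one ←]=  (c * 1)    ⊢ ((c * 1) + ((b + a) + 0))
(6) 0  =[neg_neg ←]=  (- (- 0))    ⊢ ((c * 1) + ((b + a) + (- (- 0))))
(7) (- (- 0))  =[neg_neg ←]=  (- (- (- (- 0))))    ⊢ E2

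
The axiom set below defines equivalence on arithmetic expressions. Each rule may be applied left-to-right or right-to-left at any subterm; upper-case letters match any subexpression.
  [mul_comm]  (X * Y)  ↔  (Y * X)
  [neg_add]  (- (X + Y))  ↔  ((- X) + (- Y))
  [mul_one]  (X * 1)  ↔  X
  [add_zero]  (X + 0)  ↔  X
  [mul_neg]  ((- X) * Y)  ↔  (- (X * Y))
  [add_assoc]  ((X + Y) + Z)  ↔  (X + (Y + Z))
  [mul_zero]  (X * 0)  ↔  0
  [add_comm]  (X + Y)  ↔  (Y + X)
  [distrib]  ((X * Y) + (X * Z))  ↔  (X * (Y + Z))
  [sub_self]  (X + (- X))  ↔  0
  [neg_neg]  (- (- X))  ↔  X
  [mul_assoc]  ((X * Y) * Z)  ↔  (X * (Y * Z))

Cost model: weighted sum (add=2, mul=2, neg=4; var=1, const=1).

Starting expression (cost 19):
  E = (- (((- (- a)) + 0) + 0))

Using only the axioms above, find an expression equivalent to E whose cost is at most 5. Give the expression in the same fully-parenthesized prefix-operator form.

1. [add_zero →] ((- (- a)) + 0)  →  (- (- a));  E = (- ((- (- a)) + 0))
2. [add_zero →] ((- (- a)) + 0)  →  (- (- a));  E = (- (- (- a)))
3. [neg_neg →] (- (- a))  →  a;  cost 5 ≤ 5, done

(- a)   [cost 5]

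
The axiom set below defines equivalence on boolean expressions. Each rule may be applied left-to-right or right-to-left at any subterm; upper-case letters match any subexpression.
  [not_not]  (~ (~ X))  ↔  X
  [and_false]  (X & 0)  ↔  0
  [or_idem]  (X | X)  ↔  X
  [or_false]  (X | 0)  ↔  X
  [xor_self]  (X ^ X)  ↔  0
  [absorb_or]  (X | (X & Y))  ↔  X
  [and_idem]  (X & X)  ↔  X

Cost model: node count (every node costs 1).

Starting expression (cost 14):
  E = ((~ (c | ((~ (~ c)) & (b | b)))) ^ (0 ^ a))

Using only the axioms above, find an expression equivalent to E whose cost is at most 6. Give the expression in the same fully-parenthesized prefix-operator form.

((~ c) ^ (0 ^ a))   [cost 6]

1. [not_not →] (~ (~ c))  →  c;  E = ((~ (c | (c & (b | b)))) ^ (0 ^ a))
2. [or_idem →] (b | b)  →  b;  E = ((~ (c | (c & b))) ^ (0 ^ a))
3. [absorb_or →] (c | (c & b))  →  c;  cost 6 ≤ 6, done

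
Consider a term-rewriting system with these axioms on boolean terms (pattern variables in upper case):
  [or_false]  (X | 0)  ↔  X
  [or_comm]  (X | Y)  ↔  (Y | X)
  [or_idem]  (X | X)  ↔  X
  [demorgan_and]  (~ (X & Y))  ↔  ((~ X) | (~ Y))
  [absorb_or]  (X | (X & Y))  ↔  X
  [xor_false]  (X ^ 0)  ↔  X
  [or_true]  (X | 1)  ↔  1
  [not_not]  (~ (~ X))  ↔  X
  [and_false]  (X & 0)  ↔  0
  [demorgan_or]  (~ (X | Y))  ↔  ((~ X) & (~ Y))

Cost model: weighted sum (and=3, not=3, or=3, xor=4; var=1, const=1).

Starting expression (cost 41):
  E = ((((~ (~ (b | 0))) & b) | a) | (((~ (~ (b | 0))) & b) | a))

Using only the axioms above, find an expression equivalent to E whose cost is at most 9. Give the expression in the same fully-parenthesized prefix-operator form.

step 1: or_idem (→) rewrites ((((~ (~ (b | 0))) & b) | a) | (((~ (~ (b | 0))) & b) | a)) into (((~ (~ (b | 0))) & b) | a)
step 2: or_false (→) rewrites (b | 0) into b, now (((~ (~ b)) & b) | a)
step 3: not_not (→) rewrites (~ (~ b)) into b, reaching cost 9 (bound 9)

((b & b) | a)   [cost 9]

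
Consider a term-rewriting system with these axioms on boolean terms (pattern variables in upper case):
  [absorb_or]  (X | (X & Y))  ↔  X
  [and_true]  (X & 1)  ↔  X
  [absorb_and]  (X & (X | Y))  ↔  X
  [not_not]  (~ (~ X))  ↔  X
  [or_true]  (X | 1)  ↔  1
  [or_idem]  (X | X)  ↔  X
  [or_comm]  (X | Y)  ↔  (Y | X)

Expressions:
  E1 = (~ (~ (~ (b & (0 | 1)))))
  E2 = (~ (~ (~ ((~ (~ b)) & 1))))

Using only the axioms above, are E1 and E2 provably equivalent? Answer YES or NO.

1. [not_not →] (~ (~ (~ (b & (0 | 1)))))  →  (~ (b & (0 | 1)))
2. [or_true →] (0 | 1)  →  1;  E1 = (~ (b & 1))
3. [and_true →] (b & 1)  →  b;  E1 = (~ b)
4. [not_not ←] (~ b)  →  (~ (~ (~ b)))
5. [and_true ←] b  →  (b & 1);  E1 = (~ (~ (~ (b & 1))))
6. [not_not ←] b  →  (~ (~ b));  this is E2

YES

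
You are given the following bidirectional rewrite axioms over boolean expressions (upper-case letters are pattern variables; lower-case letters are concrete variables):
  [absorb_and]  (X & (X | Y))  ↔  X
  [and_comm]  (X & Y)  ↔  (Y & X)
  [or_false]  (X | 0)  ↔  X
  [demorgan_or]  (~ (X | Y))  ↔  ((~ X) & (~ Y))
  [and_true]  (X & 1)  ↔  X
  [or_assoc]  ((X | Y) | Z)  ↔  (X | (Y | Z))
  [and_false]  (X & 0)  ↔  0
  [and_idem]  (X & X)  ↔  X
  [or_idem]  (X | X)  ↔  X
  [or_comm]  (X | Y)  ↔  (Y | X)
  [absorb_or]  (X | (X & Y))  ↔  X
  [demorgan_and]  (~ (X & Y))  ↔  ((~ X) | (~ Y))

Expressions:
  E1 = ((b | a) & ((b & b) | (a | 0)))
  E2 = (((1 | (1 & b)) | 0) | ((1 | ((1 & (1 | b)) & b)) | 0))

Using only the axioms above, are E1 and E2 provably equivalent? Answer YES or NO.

NO

All listed rules preserve value, hence provable equivalence implies equal values everywhere; look for a separating assignment.
a=0, b=0 gives E1 ↦ 0, E2 ↦ 1; values differ ⇒ not provably equivalent.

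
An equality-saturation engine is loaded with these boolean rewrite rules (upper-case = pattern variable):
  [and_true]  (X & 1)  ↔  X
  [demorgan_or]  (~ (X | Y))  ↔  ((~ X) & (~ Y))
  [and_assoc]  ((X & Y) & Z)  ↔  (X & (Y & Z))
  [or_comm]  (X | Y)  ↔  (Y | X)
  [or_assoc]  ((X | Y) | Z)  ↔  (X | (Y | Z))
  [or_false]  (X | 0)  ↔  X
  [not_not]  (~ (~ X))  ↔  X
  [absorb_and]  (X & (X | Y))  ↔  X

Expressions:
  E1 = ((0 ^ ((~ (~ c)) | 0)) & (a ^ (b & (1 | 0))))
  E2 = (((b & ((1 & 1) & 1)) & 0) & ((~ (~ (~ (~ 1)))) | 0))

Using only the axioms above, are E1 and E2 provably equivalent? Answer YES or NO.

All listed rules preserve value, hence provable equivalence implies equal values everywhere; look for a separating assignment.
a=0, b=1, c=1 gives E1 ↦ 1, E2 ↦ 0; values differ ⇒ not provably equivalent.

NO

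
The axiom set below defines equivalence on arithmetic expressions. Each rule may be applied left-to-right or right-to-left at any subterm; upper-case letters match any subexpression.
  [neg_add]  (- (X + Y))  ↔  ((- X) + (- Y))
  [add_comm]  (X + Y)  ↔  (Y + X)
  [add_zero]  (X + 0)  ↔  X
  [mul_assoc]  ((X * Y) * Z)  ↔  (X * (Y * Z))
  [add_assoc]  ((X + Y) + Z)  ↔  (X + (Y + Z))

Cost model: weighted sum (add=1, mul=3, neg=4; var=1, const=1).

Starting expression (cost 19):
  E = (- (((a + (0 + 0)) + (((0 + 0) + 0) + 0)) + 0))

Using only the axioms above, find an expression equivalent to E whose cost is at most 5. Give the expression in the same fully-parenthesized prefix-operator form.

(- a)   [cost 5]

(1) (0 + 0)  =[add_zero →]=  0    ⊢ (- (((a + (0 + 0)) + ((0 + 0) + 0)) + 0))
(2) (((a + (0 + 0)) + ((0 + 0) + 0)) + 0)  =[add_zero →]=  ((a + (0 + 0)) + ((0 + 0) + 0))    ⊢ (- ((a + (0 + 0)) + ((0 + 0) + 0)))
(3) (0 + 0)  =[add_zero →]=  0    ⊢ (- ((a + 0) + ((0 + 0) + 0)))
(4) (0 + 0)  =[add_zero →]=  0    ⊢ (- ((a + 0) + (0 + 0)))
(5) (0 + 0)  =[add_zero →]=  0    ⊢ (- ((a + 0) + 0))
(6) ((a + 0) + 0)  =[add_zero →]=  (a + 0)    ⊢ (- (a + 0))
(7) (a + 0)  =[add_zero →]=  a    ⊢ cost 5, within 5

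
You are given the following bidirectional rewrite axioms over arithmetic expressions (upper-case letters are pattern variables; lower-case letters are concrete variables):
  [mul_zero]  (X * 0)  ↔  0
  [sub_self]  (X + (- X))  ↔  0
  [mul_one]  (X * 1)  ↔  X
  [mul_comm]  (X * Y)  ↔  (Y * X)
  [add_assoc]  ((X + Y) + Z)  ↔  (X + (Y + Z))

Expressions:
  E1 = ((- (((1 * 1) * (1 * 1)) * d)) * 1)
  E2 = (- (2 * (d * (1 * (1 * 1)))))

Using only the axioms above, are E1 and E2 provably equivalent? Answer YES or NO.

The axioms are sound identities: if E1 ↔* E2 then E1 and E2 evaluate identically under any assignment.
Under d=1: E1 evaluates to -1, E2 to -2. Distinct ⇒ no rewrite sequence connects them.

NO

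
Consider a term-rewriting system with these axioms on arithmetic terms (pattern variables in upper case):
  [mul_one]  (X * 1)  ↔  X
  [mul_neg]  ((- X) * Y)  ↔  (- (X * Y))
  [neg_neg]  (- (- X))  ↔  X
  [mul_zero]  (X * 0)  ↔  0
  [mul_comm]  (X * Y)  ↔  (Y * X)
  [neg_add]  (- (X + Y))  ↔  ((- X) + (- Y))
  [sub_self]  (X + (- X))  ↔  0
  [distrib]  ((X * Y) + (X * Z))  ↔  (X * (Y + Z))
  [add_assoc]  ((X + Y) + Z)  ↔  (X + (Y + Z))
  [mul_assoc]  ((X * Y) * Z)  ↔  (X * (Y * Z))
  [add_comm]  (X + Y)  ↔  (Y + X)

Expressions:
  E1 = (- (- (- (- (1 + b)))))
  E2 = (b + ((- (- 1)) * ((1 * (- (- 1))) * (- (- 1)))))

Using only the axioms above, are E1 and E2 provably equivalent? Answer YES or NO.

1. [add_comm →] (1 + b)  →  (b + 1);  E1 = (- (- (- (- (b + 1)))))
2. [neg_neg →] (- (- (b + 1)))  →  (b + 1);  E1 = (- (- (b + 1)))
3. [neg_neg →] (- (- (b + 1)))  →  (b + 1)
4. [neg_neg ←] 1  →  (- (- 1));  E1 = (b + (- (- 1)))
5. [mul_one ←] (- (- 1))  →  ((- (- 1)) * 1);  E1 = (b + ((- (- 1)) * 1))
6. [mul_one ←] 1  →  (1 * 1);  E1 = (b + ((- (- 1)) * (1 * 1)))
7. [mul_one ←] (1 * 1)  →  ((1 * 1) * 1);  E1 = (b + ((- (- 1)) * ((1 * 1) * 1)))
8. [neg_neg ←] 1  →  (- (- 1));  E1 = (b + ((- (- 1)) * ((1 * 1) * (- (- 1)))))
9. [neg_neg ←] 1  →  (- (- 1));  this is E2

YES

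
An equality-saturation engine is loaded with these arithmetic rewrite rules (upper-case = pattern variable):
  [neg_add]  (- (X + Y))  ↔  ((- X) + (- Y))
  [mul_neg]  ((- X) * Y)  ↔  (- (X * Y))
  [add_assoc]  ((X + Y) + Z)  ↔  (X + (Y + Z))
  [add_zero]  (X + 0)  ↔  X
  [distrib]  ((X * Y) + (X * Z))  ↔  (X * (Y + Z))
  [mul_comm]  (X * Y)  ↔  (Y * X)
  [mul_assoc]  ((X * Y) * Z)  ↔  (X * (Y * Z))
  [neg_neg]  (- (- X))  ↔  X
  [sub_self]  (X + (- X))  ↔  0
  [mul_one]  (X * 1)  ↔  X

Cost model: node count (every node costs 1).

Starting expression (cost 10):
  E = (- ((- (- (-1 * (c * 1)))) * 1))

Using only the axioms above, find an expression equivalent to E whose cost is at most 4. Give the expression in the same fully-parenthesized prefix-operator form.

(- (-1 * c))   [cost 4]

1. [mul_one →] ((- (- (-1 * (c * 1)))) * 1)  →  (- (- (-1 * (c * 1))));  E = (- (- (- (-1 * (c * 1)))))
2. [mul_one →] (c * 1)  →  c;  E = (- (- (- (-1 * c))))
3. [neg_neg →] (- (- (- (-1 * c))))  →  (- (-1 * c));  cost 4 ≤ 4, done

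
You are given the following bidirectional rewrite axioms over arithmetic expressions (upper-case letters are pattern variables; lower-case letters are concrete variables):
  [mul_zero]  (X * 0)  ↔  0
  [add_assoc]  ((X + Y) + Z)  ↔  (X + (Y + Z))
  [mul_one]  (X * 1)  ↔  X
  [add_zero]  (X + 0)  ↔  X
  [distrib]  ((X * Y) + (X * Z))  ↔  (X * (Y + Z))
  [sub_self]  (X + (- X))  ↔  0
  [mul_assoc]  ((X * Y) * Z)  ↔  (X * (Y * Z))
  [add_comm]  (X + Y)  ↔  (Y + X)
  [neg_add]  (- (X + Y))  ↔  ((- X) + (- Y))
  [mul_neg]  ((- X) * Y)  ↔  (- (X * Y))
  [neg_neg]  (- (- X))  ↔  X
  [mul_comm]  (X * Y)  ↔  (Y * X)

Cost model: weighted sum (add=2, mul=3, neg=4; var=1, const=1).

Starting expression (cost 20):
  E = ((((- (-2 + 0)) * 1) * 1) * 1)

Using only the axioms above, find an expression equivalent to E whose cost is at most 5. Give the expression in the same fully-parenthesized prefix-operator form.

(- -2)   [cost 5]

1. [mul_one →] ((- (-2 + 0)) * 1)  →  (- (-2 + 0));  E = (((- (-2 + 0)) * 1) * 1)
2. [mul_one →] ((- (-2 + 0)) * 1)  →  (- (-2 + 0));  E = ((- (-2 + 0)) * 1)
3. [add_zero →] (-2 + 0)  →  -2;  E = ((- -2) * 1)
4. [mul_one →] ((- -2) * 1)  →  (- -2);  cost 5 ≤ 5, done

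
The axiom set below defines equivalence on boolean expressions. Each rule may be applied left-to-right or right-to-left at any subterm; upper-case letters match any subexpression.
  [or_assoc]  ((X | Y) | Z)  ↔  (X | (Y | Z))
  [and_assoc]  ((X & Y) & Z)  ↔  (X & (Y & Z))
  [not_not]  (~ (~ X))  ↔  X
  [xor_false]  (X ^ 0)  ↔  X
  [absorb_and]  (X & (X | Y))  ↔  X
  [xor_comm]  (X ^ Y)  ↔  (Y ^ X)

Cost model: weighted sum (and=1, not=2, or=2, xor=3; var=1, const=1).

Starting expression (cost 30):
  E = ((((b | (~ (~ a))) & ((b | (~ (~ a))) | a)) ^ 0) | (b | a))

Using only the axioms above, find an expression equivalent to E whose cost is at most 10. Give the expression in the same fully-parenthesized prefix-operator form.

step 1: absorb_and (→) rewrites ((b | (~ (~ a))) & ((b | (~ (~ a))) | a)) into (b | (~ (~ a))), now (((b | (~ (~ a))) ^ 0) | (b | a))
step 2: xor_false (→) rewrites ((b | (~ (~ a))) ^ 0) into (b | (~ (~ a))), now ((b | (~ (~ a))) | (b | a))
step 3: not_not (→) rewrites (~ (~ a)) into a, reaching cost 10 (bound 10)

((b | a) | (b | a))   [cost 10]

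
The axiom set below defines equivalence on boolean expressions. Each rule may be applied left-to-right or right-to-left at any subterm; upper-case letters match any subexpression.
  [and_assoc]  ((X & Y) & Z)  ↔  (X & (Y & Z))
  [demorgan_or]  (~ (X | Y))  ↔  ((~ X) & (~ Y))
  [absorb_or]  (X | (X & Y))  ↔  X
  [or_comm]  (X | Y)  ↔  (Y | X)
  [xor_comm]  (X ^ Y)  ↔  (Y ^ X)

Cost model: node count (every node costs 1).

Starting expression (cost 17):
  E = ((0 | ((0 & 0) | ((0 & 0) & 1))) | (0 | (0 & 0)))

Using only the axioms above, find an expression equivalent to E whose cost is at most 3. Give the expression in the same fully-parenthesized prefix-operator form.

(0 | 0)   [cost 3]

step 1: absorb_or (→) rewrites ((0 & 0) | ((0 & 0) & 1)) into (0 & 0), now ((0 | (0 & 0)) | (0 | (0 & 0)))
step 2: absorb_or (→) rewrites (0 | (0 & 0)) into 0, now (0 | (0 | (0 & 0)))
step 3: absorb_or (→) rewrites (0 | (0 & 0)) into 0, reaching cost 3 (bound 3)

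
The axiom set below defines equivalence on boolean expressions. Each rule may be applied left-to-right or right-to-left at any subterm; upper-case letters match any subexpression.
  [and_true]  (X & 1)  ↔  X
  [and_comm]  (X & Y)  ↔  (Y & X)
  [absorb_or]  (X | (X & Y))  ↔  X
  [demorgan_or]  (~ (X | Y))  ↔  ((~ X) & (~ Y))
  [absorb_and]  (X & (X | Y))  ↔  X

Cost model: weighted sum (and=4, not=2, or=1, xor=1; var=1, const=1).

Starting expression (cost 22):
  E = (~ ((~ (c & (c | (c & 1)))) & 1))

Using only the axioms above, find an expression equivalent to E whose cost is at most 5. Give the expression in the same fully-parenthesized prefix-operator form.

step 1: and_true (→) rewrites (c & 1) into c, now (~ ((~ (c & (c | c))) & 1))
step 2: absorb_and (→) rewrites (c & (c | c)) into c, now (~ ((~ c) & 1))
step 3: and_true (→) rewrites ((~ c) & 1) into (~ c), reaching cost 5 (bound 5)

(~ (~ c))   [cost 5]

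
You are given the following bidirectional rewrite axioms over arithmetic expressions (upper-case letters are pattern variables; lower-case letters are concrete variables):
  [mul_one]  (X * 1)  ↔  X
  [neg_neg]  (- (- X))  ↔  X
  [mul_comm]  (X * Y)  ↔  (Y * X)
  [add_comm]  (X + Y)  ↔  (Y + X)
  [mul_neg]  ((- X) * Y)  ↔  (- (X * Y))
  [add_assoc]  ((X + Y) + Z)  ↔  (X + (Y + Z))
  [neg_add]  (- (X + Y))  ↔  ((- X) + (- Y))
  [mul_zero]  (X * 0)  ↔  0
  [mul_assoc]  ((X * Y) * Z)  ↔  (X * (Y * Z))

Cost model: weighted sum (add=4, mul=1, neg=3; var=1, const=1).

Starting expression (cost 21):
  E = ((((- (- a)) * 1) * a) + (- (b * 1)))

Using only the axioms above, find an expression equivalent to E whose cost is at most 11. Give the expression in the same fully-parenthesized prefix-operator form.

((a * a) + (- b))   [cost 11]

step 1: mul_one (→) rewrites ((- (- a)) * 1) into (- (- a)), now (((- (- a)) * a) + (- (b * 1)))
step 2: mul_one (→) rewrites (b * 1) into b, now (((- (- a)) * a) + (- b))
step 3: neg_neg (→) rewrites (- (- a)) into a, reaching cost 11 (bound 11)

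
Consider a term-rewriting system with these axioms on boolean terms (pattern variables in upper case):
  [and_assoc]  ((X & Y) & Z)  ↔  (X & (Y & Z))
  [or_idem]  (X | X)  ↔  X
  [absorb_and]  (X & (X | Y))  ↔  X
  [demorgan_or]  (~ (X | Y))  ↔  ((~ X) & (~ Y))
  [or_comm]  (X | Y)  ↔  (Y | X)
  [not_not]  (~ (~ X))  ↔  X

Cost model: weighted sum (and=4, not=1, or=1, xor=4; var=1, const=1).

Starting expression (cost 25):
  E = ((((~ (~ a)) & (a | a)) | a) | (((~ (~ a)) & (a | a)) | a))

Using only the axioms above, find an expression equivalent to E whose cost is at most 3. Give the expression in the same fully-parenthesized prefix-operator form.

1. [or_idem →] ((((~ (~ a)) & (a | a)) | a) | (((~ (~ a)) & (a | a)) | a))  →  (((~ (~ a)) & (a | a)) | a)
2. [not_not →] (~ (~ a))  →  a;  E = ((a & (a | a)) | a)
3. [absorb_and →] (a & (a | a))  →  a;  cost 3 ≤ 3, done

(a | a)   [cost 3]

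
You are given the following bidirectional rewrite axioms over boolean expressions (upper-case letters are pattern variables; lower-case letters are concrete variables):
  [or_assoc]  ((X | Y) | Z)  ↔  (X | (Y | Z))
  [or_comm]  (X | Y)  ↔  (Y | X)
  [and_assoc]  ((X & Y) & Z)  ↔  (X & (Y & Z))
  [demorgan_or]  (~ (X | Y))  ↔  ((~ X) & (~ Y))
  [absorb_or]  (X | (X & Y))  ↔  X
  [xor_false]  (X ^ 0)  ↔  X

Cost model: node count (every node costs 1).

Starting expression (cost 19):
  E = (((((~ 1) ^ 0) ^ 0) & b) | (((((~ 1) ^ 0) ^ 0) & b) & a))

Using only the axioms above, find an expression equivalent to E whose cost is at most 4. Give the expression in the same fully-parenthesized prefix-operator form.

((~ 1) & b)   [cost 4]

(1) (((((~ 1) ^ 0) ^ 0) & b) | (((((~ 1) ^ 0) ^ 0) & b) & a))  =[absorb_or →]=  ((((~ 1) ^ 0) ^ 0) & b)
(2) (((~ 1) ^ 0) ^ 0)  =[xor_false →]=  ((~ 1) ^ 0)    ⊢ (((~ 1) ^ 0) & b)
(3) ((~ 1) ^ 0)  =[xor_false →]=  (~ 1)    ⊢ cost 4, within 4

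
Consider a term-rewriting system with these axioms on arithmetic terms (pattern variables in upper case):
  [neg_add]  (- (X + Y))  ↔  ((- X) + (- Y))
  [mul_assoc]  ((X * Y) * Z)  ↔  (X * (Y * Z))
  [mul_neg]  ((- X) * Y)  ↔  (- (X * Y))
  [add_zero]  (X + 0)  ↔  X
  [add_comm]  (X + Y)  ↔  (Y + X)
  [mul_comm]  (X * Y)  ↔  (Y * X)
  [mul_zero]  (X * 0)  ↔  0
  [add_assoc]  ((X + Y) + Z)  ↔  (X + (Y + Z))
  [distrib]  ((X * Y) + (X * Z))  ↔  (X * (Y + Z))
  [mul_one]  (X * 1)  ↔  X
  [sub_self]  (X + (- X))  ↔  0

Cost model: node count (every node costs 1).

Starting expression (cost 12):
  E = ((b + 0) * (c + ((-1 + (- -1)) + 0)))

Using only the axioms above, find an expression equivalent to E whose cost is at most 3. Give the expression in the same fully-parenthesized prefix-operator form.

(b * c)   [cost 3]

1. [add_zero →] ((-1 + (- -1)) + 0)  →  (-1 + (- -1));  E = ((b + 0) * (c + (-1 + (- -1))))
2. [sub_self →] (-1 + (- -1))  →  0;  E = ((b + 0) * (c + 0))
3. [add_zero →] (b + 0)  →  b;  E = (b * (c + 0))
4. [add_zero →] (c + 0)  →  c;  cost 3 ≤ 3, done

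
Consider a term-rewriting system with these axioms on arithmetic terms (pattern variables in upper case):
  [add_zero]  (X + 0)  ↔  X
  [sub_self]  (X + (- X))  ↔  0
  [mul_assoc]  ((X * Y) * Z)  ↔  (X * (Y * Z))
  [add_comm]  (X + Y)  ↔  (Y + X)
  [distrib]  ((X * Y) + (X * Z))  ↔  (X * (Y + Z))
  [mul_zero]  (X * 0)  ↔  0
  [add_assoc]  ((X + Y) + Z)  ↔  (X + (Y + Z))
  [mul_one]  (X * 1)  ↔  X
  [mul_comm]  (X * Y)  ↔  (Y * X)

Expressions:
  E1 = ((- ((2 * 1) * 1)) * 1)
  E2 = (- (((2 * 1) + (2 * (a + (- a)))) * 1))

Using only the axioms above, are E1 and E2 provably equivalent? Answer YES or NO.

YES

1. [mul_one →] (2 * 1)  →  2;  E1 = ((- (2 * 1)) * 1)
2. [mul_one →] ((- (2 * 1)) * 1)  →  (- (2 * 1))
3. [mul_one ←] (2 * 1)  →  ((2 * 1) * 1);  E1 = (- ((2 * 1) * 1))
4. [add_zero ←] 1  →  (1 + 0);  E1 = (- ((2 * (1 + 0)) * 1))
5. [distrib ←] (2 * (1 + 0))  →  ((2 * 1) + (2 * 0));  E1 = (- (((2 * 1) + (2 * 0)) * 1))
6. [sub_self ←] 0  →  (a + (- a));  this is E2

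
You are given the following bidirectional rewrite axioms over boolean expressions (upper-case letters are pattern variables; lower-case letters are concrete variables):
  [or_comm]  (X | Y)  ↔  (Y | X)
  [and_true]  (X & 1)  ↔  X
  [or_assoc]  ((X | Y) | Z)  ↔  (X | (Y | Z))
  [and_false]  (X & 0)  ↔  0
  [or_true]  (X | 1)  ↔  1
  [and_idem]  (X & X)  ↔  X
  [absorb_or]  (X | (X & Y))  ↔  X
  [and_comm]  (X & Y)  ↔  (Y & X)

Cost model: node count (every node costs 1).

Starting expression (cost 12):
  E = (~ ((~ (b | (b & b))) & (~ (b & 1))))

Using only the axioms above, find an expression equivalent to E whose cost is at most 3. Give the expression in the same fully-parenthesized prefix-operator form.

(~ (~ b))   [cost 3]

1. [and_true →] (b & 1)  →  b;  E = (~ ((~ (b | (b & b))) & (~ b)))
2. [absorb_or →] (b | (b & b))  →  b;  E = (~ ((~ b) & (~ b)))
3. [and_idem →] ((~ b) & (~ b))  →  (~ b);  cost 3 ≤ 3, done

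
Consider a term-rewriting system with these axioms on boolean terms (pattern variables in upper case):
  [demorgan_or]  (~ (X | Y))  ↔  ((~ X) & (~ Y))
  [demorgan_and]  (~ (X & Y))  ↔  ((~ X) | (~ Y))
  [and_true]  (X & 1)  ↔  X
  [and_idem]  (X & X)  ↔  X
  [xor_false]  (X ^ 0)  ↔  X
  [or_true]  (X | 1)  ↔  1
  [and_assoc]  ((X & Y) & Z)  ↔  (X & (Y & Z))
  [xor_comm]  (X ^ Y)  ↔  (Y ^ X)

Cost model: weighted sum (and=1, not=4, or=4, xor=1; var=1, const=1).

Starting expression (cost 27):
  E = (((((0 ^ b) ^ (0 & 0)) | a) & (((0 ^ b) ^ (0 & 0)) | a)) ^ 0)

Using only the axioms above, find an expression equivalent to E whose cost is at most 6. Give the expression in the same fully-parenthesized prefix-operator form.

(b | a)   [cost 6]

step 1: and_idem (→) rewrites ((((0 ^ b) ^ (0 & 0)) | a) & (((0 ^ b) ^ (0 & 0)) | a)) into (((0 ^ b) ^ (0 & 0)) | a), now ((((0 ^ b) ^ (0 & 0)) | a) ^ 0)
step 2: and_idem (→) rewrites (0 & 0) into 0, now ((((0 ^ b) ^ 0) | a) ^ 0)
step 3: xor_comm (→) rewrites (0 ^ b) into (b ^ 0), now ((((b ^ 0) ^ 0) | a) ^ 0)
step 4: xor_false (→) rewrites ((b ^ 0) ^ 0) into (b ^ 0), now (((b ^ 0) | a) ^ 0)
step 5: xor_false (→) rewrites (b ^ 0) into b, now ((b | a) ^ 0)
step 6: xor_false (→) rewrites ((b | a) ^ 0) into (b | a), reaching cost 6 (bound 6)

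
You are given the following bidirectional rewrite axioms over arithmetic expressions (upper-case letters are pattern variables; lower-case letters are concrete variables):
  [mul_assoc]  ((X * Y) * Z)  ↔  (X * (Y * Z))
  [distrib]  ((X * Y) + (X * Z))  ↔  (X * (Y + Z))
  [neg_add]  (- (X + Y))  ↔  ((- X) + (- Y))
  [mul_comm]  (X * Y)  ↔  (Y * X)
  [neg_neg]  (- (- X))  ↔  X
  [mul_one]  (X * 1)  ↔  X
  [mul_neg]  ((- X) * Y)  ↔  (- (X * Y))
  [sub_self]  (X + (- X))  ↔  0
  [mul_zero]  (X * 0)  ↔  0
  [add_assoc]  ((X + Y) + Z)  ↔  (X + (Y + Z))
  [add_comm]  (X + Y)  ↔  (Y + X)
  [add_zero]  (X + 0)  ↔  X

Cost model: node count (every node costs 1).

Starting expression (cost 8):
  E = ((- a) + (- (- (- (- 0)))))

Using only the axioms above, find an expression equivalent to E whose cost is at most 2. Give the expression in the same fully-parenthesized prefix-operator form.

(1) (- (- (- (- 0))))  =[neg_neg →]=  (- (- 0))    ⊢ ((- a) + (- (- 0)))
(2) (- (- 0))  =[neg_neg →]=  0    ⊢ ((- a) + 0)
(3) ((- a) + 0)  =[add_zero →]=  (- a)    ⊢ cost 2, within 2

(- a)   [cost 2]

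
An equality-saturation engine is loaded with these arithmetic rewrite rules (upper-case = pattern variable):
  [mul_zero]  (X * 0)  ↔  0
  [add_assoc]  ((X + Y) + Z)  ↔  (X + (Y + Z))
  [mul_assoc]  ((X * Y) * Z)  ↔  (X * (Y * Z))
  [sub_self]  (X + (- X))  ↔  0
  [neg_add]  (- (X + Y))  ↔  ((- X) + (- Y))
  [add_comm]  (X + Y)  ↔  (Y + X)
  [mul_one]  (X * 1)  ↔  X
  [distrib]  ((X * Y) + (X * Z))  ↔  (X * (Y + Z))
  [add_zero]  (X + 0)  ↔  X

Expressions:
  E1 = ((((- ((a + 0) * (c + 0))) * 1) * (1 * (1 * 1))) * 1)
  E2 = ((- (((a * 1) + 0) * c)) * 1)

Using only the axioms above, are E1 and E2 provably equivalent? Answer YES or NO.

step 1: mul_one (→) rewrites ((((- ((a + 0) * (c + 0))) * 1) * (1 * (1 * 1))) * 1) into (((- ((a + 0) * (c + 0))) * 1) * (1 * (1 * 1)))
step 2: mul_one (→) rewrites (1 * 1) into 1, now (((- ((a + 0) * (c + 0))) * 1) * (1 * 1))
step 3: add_zero (→) rewrites (a + 0) into a, now (((- (a * (c + 0))) * 1) * (1 * 1))
step 4: mul_one (→) rewrites (1 * 1) into 1, now (((- (a * (c + 0))) * 1) * 1)
step 5: mul_one (→) rewrites (((- (a * (c + 0))) * 1) * 1) into ((- (a * (c + 0))) * 1)
step 6: mul_one (→) rewrites ((- (a * (c + 0))) * 1) into (- (a * (c + 0)))
step 7: add_zero (→) rewrites (c + 0) into c, now (- (a * c))
step 8: add_zero (←) rewrites a into (a + 0), now (- ((a + 0) * c))
step 9: mul_one (←) rewrites a into (a * 1), now (- (((a * 1) + 0) * c))
step 10: mul_one (←) rewrites (- (((a * 1) + 0) * c)) into ((- (((a * 1) + 0) * c)) * 1), which is E2

YES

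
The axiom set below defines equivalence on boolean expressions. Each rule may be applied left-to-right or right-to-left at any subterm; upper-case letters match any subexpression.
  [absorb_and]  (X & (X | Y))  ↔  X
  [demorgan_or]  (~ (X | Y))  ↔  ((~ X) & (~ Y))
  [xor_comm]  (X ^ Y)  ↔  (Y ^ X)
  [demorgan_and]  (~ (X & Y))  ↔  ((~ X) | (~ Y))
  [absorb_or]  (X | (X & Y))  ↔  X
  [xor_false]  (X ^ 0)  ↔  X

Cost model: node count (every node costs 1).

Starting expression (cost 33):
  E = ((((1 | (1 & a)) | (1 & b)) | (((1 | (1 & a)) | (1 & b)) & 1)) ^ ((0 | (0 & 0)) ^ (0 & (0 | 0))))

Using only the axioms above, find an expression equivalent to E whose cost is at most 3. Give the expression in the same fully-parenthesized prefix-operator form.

(1 ^ 0)   [cost 3]

step 1: absorb_or (→) rewrites (((1 | (1 & a)) | (1 & b)) | (((1 | (1 & a)) | (1 & b)) & 1)) into ((1 | (1 & a)) | (1 & b)), now (((1 | (1 & a)) | (1 & b)) ^ ((0 | (0 & 0)) ^ (0 & (0 | 0))))
step 2: absorb_and (→) rewrites (0 & (0 | 0)) into 0, now (((1 | (1 & a)) | (1 & b)) ^ ((0 | (0 & 0)) ^ 0))
step 3: xor_false (→) rewrites ((0 | (0 & 0)) ^ 0) into (0 | (0 & 0)), now (((1 | (1 & a)) | (1 & b)) ^ (0 | (0 & 0)))
step 4: absorb_or (→) rewrites (1 | (1 & a)) into 1, now ((1 | (1 & b)) ^ (0 | (0 & 0)))
step 5: absorb_or (→) rewrites (1 | (1 & b)) into 1, now (1 ^ (0 | (0 & 0)))
step 6: absorb_or (→) rewrites (0 | (0 & 0)) into 0, reaching cost 3 (bound 3)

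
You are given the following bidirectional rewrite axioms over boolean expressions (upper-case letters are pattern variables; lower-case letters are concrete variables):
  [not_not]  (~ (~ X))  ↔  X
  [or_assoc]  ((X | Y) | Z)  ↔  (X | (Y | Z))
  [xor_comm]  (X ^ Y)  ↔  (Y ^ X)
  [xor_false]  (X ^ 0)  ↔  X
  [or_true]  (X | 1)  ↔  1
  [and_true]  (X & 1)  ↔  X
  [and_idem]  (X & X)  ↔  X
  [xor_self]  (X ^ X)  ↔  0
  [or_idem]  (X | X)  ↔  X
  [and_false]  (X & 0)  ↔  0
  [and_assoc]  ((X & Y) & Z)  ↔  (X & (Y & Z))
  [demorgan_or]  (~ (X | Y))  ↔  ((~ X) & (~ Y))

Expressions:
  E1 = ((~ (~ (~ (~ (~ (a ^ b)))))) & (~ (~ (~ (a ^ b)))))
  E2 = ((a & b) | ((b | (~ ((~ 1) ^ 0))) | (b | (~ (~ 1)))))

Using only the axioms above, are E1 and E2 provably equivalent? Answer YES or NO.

The axioms are sound identities: if E1 ↔* E2 then E1 and E2 evaluate identically under any assignment.
Under a=0, b=1: E1 evaluates to 0, E2 to 1. Distinct ⇒ no rewrite sequence connects them.

NO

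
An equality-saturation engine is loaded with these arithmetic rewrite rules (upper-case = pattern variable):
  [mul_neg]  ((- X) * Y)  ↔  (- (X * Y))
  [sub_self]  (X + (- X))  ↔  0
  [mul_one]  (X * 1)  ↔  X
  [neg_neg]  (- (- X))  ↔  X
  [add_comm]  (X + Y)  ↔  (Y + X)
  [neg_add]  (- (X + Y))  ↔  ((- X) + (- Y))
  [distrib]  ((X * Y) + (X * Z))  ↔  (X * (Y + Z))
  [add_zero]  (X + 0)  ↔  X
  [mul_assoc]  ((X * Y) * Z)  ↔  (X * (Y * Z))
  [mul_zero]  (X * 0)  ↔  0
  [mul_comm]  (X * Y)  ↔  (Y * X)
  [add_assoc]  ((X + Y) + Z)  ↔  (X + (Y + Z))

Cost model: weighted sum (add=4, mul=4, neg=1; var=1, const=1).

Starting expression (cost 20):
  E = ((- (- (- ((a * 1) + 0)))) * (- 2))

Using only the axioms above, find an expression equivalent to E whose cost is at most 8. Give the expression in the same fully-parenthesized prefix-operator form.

((- a) * (- 2))   [cost 8]

step 1: add_zero (→) rewrites ((a * 1) + 0) into (a * 1), now ((- (- (- (a * 1)))) * (- 2))
step 2: mul_one (→) rewrites (a * 1) into a, now ((- (- (- a))) * (- 2))
step 3: neg_neg (→) rewrites (- (- a)) into a, reaching cost 8 (bound 8)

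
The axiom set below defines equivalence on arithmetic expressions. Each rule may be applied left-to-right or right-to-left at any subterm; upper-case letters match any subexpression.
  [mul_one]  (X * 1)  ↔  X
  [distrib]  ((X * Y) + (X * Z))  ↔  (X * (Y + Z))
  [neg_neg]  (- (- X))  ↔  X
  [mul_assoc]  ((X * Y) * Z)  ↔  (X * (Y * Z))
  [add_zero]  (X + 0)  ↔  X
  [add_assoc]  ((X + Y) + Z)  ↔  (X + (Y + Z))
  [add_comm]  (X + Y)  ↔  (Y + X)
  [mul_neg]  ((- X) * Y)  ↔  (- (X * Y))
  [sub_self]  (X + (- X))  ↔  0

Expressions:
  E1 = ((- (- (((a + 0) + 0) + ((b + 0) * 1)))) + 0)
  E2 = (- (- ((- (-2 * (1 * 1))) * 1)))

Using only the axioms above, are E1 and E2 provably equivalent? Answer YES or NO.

NO

Every axiom is a valid identity, so a rewrite proof would force E1 and E2 to agree under every assignment.
At a=0, b=0: E1 = 0 but E2 = 2; they differ, so no derivation exists.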